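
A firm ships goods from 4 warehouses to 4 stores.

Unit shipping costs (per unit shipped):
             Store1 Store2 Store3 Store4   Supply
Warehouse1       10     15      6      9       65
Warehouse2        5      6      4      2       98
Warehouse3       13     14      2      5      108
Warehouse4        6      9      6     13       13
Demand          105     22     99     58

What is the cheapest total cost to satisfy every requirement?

1336

Optimal allocation:
  Warehouse1 to Store1: 65 × 10 = 650
  Warehouse2 to Store1: 27 × 5 = 135
  Warehouse2 to Store2: 22 × 6 = 132
  Warehouse2 to Store4: 49 × 2 = 98
  Warehouse3 to Store3: 99 × 2 = 198
  Warehouse3 to Store4: 9 × 5 = 45
  Warehouse4 to Store1: 13 × 6 = 78
Total = 650 + 135 + 132 + 98 + 198 + 45 + 78 = 1336.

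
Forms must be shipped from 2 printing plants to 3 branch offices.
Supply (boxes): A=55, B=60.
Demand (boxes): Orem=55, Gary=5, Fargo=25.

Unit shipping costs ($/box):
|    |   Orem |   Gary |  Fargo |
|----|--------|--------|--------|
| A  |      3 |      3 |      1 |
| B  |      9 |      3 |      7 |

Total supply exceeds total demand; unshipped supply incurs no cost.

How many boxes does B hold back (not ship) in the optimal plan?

30

Minimum-cost shipments:
  A->Orem: 55 × $3 = $165
  B->Gary: 5 × $3 = $15
  B->Fargo: 25 × $7 = $175
Total cost = $355.
B ships 30 of its 60, leaving 30.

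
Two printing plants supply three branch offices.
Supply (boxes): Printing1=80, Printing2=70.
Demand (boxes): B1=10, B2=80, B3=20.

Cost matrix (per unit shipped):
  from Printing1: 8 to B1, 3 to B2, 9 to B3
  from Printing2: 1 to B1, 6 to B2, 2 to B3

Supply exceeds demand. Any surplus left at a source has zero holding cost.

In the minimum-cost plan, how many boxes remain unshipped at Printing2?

Minimum-cost shipments:
  Printing1->B2: 80 × 3 = 240
  Printing2->B1: 10 × 1 = 10
  Printing2->B3: 20 × 2 = 40
Total cost = 290.
Printing2 ships 30 of its 70, leaving 40.

40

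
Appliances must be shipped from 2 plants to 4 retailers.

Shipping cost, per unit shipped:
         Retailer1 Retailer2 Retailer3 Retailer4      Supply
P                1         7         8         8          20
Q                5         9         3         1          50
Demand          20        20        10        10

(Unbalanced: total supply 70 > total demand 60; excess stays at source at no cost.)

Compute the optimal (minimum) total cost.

Optimal allocation:
  P->Retailer1: 20 × 1 = 20
  Q->Retailer2: 20 × 9 = 180
  Q->Retailer3: 10 × 3 = 30
  Q->Retailer4: 10 × 1 = 10
Total = 20 + 180 + 30 + 10 = 240.

240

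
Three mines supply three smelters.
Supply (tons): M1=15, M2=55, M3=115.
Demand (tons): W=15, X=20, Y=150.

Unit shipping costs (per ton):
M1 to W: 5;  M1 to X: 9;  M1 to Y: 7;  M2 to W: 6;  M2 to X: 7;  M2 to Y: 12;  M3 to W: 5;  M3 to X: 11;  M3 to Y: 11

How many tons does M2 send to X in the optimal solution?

20

Solving gives:
  M1 to Y: 15 × 7 = 105
  M2 to X: 20 × 7 = 140
  M2 to Y: 35 × 12 = 420
  M3 to W: 15 × 5 = 75
  M3 to Y: 100 × 11 = 1100
Total cost = 1840.
So M2→X carries 20 tons.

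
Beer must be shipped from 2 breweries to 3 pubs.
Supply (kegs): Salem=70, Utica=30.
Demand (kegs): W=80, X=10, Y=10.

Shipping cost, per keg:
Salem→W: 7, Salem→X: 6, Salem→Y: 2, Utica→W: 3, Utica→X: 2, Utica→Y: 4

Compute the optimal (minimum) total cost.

520

Optimal allocation:
  Salem to W: 50 kegs
  Salem to X: 10 kegs
  Salem to Y: 10 kegs
  Utica to W: 30 kegs
Total cost = 520.
(Supply check: Salem ships 70; Utica ships 30.)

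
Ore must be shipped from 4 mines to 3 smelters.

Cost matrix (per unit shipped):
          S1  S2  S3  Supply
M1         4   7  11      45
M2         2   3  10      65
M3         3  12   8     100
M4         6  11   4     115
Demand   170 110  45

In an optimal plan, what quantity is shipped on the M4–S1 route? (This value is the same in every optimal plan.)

Solving gives:
  M1–S2: 45 × 7 = 315
  M2–S2: 65 × 3 = 195
  M3–S1: 100 × 3 = 300
  M4–S1: 70 × 6 = 420
  M4–S3: 45 × 4 = 180
Total cost = 1410.
So M4→S1 carries 70 tons.

70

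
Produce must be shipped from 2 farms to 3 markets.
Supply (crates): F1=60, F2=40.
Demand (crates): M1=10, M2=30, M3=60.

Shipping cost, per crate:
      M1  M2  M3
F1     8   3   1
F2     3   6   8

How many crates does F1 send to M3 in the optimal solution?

Solving gives:
  F1->M3: 60 × 1 = 60
  F2->M1: 10 × 3 = 30
  F2->M2: 30 × 6 = 180
Total cost = 270.
So F1→M3 carries 60 crates.

60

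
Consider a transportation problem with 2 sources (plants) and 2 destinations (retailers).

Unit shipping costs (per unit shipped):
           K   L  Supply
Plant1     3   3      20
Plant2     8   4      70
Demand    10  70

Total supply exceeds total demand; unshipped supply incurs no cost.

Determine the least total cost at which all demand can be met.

300

An optimal shipping plan:
  Plant1 to K: 10 × 3 = 30
  Plant1 to L: 10 × 3 = 30
  Plant2 to L: 60 × 4 = 240
Total = 30 + 30 + 240 = 300.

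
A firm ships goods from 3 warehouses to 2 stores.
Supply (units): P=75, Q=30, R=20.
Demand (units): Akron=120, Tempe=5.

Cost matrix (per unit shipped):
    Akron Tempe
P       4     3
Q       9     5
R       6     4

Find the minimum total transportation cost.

An optimal shipping plan:
  P to Akron: 75 × 4 = 300
  Q to Akron: 25 × 9 = 225
  Q to Tempe: 5 × 5 = 25
  R to Akron: 20 × 6 = 120
Total = 300 + 225 + 25 + 120 = 670.

670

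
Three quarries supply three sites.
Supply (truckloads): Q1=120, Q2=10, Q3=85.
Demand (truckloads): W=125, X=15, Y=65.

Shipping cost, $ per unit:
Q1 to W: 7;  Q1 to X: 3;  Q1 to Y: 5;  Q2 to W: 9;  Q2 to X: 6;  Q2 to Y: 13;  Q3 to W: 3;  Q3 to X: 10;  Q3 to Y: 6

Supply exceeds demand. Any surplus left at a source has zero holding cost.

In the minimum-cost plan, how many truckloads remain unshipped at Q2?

An optimal plan:
  Q1→W: 40 × $7 = $280
  Q1→X: 15 × $3 = $45
  Q1→Y: 65 × $5 = $325
  Q3→W: 85 × $3 = $255
Total cost = $905.
Q2 ships 0 of its 10, leaving 10.

10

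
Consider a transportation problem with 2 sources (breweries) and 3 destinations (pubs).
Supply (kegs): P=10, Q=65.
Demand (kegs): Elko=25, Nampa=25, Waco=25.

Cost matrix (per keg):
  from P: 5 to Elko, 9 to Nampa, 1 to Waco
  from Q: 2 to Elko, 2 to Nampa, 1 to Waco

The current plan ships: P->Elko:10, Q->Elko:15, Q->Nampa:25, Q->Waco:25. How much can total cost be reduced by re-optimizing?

30

Current plan cost = 10·5 + 15·2 + 25·2 + 25·1 = 155.
Optimal plan:
  P–Waco: 10 kegs
  Q–Elko: 25 kegs
  Q–Nampa: 25 kegs
  Q–Waco: 15 kegs
Optimal cost = 125.
Saving = 155 − 125 = 30.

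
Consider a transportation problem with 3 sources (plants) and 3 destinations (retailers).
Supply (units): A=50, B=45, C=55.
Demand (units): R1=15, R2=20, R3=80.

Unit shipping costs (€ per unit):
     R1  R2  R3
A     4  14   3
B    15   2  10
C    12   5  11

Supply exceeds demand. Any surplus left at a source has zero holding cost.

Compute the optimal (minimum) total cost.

Optimal allocation:
  A to R3: 50 units
  B to R2: 20 units
  B to R3: 25 units
  C to R1: 15 units
  C to R3: 5 units
Total cost = €675.

675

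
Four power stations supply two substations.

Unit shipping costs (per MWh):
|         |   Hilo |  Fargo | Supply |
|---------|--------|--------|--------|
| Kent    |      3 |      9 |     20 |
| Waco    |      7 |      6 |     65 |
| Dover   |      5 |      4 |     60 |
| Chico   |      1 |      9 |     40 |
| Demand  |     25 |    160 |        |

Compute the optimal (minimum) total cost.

970

A cheapest plan:
  Kent–Fargo: 20 × 9 = 180
  Waco–Fargo: 65 × 6 = 390
  Dover–Fargo: 60 × 4 = 240
  Chico–Hilo: 25 × 1 = 25
  Chico–Fargo: 15 × 9 = 135
Total = 180 + 390 + 240 + 25 + 135 = 970.
(Supply check: Kent ships 20; Waco ships 65; Dover ships 60; Chico ships 40.)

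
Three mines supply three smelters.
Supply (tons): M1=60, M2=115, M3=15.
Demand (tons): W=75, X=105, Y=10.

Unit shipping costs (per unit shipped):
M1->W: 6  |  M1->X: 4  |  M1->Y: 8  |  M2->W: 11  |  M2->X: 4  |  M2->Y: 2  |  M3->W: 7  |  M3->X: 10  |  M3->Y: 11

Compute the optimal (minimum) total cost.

905

An optimal shipping plan:
  M1->W: 60 × 6 = 360
  M2->X: 105 × 4 = 420
  M2->Y: 10 × 2 = 20
  M3->W: 15 × 7 = 105
Total = 360 + 420 + 20 + 105 = 905.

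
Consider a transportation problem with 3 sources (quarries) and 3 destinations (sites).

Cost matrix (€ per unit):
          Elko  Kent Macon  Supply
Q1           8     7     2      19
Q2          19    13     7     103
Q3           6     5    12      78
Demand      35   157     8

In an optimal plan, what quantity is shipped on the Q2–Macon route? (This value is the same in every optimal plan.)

The minimum-cost plan:
  Q1–Kent: 19 × €7 = €133
  Q2–Kent: 95 × €13 = €1235
  Q2–Macon: 8 × €7 = €56
  Q3–Elko: 35 × €6 = €210
  Q3–Kent: 43 × €5 = €215
Total cost = €1849.
So Q2→Macon carries 8 truckloads.

8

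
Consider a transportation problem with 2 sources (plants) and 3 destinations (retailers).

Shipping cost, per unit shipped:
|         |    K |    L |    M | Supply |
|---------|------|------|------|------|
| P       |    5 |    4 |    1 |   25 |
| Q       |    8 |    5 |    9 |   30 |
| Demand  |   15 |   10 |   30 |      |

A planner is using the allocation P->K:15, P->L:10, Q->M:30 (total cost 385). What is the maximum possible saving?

Current plan cost = 15·5 + 10·4 + 30·9 = 385.
Optimal plan:
  P to M: 25 units
  Q to K: 15 units
  Q to L: 10 units
  Q to M: 5 units
Optimal cost = 240.
Saving = 385 − 240 = 145.

145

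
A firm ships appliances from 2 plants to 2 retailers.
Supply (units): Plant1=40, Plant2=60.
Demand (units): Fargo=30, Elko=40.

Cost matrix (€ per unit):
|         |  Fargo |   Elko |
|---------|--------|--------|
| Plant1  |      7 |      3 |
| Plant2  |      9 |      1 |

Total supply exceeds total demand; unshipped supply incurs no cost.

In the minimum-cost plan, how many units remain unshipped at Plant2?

20

Minimum-cost shipments:
  Plant1→Fargo: 30 × €7 = €210
  Plant2→Elko: 40 × €1 = €40
Total cost = €250.
Plant2 ships 40 of its 60, leaving 20.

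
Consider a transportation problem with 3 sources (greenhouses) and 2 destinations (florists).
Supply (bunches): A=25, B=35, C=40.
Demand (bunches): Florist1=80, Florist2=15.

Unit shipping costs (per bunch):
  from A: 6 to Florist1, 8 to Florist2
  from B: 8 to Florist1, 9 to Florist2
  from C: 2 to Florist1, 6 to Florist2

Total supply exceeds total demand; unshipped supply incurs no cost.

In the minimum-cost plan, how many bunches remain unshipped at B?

An optimal plan:
  A→Florist1: 25 × 6 = 150
  B→Florist1: 15 × 8 = 120
  B→Florist2: 15 × 9 = 135
  C→Florist1: 40 × 2 = 80
Total cost = 485.
B ships 30 of its 35, leaving 5.

5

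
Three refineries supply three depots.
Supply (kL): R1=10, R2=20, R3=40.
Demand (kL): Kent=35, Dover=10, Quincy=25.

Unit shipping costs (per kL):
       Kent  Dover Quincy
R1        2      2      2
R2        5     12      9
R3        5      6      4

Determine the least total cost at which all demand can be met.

295

A cheapest plan:
  R1->Dover: 10 × 2 = 20
  R2->Kent: 20 × 5 = 100
  R3->Kent: 15 × 5 = 75
  R3->Quincy: 25 × 4 = 100
Total = 20 + 100 + 75 + 100 = 295.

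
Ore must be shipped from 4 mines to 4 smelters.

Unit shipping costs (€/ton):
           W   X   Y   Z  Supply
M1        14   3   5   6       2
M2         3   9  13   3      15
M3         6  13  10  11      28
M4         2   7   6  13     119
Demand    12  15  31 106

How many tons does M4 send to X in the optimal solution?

Optimal shipments:
  M1→Z: 2 × €6 = €12
  M2→Z: 15 × €3 = €45
  M3→Z: 28 × €11 = €308
  M4→W: 12 × €2 = €24
  M4→X: 15 × €7 = €105
  M4→Y: 31 × €6 = €186
  M4→Z: 61 × €13 = €793
Total cost = €1473.
So M4→X carries 15 tons.

15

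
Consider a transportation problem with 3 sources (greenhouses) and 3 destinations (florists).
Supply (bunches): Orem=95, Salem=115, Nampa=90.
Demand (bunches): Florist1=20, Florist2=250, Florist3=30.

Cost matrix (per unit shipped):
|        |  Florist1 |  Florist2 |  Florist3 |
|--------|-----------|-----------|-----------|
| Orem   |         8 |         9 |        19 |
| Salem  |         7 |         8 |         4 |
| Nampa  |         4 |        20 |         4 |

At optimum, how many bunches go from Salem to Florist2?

Optimal shipments:
  Orem->Florist2: 95 bunches
  Salem->Florist2: 115 bunches
  Nampa->Florist1: 20 bunches
  Nampa->Florist2: 40 bunches
  Nampa->Florist3: 30 bunches
Total cost = 2775.
So Salem→Florist2 carries 115 bunches.

115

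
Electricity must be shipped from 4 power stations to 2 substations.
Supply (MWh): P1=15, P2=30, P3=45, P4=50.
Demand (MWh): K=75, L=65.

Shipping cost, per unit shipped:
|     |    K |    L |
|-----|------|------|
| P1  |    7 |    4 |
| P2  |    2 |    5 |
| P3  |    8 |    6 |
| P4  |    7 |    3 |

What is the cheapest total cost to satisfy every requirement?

An optimal shipping plan:
  P1–L: 15 × 4 = 60
  P2–K: 30 × 2 = 60
  P3–K: 45 × 8 = 360
  P4–L: 50 × 3 = 150
Total = 60 + 60 + 360 + 150 = 630.
(Supply check: P1 ships 15; P2 ships 30; P3 ships 45; P4 ships 50.)

630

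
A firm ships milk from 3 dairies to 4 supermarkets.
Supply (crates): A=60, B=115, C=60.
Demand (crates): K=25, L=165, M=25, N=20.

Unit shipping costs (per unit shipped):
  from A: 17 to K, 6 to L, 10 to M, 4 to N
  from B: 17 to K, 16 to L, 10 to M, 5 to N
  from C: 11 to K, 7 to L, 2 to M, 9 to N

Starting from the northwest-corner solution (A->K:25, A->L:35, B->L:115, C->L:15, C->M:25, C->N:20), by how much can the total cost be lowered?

Current plan cost = 25·17 + 35·6 + 115·16 + 15·7 + 25·2 + 20·9 = 2810.
Optimal plan:
  A→L: 60 crates
  B→K: 25 crates
  B→L: 45 crates
  B→M: 25 crates
  B→N: 20 crates
  C→L: 60 crates
Optimal cost = 2275.
Saving = 2810 − 2275 = 535.

535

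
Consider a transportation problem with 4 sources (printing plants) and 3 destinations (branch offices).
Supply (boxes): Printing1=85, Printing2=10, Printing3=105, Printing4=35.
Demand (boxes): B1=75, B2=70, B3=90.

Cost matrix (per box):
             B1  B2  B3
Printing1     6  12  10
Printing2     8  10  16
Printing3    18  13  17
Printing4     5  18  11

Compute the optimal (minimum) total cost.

2490

An optimal shipping plan:
  Printing1–B1: 30 boxes
  Printing1–B3: 55 boxes
  Printing2–B1: 10 boxes
  Printing3–B2: 70 boxes
  Printing3–B3: 35 boxes
  Printing4–B1: 35 boxes
Total cost = 2490.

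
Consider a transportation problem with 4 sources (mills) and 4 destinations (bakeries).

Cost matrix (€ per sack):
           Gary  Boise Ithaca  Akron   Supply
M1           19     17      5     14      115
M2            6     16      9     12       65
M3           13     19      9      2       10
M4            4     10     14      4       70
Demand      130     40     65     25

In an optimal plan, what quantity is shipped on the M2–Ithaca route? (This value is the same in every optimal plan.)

Solving gives:
  M1 to Boise: 40 × €17 = €680
  M1 to Ithaca: 65 × €5 = €325
  M1 to Akron: 10 × €14 = €140
  M2 to Gary: 65 × €6 = €390
  M3 to Akron: 10 × €2 = €20
  M4 to Gary: 65 × €4 = €260
  M4 to Akron: 5 × €4 = €20
Total cost = €1835.
The route M2→Ithaca is not used.

0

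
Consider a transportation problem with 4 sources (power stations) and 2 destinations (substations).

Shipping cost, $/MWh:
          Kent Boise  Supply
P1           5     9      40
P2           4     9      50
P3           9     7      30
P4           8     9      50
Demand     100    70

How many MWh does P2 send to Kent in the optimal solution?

Optimal shipments:
  P1→Kent: 40 × $5 = $200
  P2→Kent: 50 × $4 = $200
  P3→Boise: 30 × $7 = $210
  P4→Kent: 10 × $8 = $80
  P4→Boise: 40 × $9 = $360
Total cost = $1050.
So P2→Kent carries 50 MWh.

50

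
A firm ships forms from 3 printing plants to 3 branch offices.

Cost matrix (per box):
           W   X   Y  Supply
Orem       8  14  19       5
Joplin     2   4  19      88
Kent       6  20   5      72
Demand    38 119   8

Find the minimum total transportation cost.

Optimal allocation:
  Orem→X: 5 × 14 = 70
  Joplin→X: 88 × 4 = 352
  Kent→W: 38 × 6 = 228
  Kent→X: 26 × 20 = 520
  Kent→Y: 8 × 5 = 40
Total = 70 + 352 + 228 + 520 + 40 = 1210.
(Supply check: Orem ships 5; Joplin ships 88; Kent ships 72.)

1210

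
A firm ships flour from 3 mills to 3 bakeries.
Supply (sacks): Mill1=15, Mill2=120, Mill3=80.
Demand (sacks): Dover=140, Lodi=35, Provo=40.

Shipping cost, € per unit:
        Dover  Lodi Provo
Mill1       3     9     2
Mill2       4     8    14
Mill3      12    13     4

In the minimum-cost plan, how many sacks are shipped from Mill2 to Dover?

120

The minimum-cost plan:
  Mill1→Dover: 15 × €3 = €45
  Mill2→Dover: 120 × €4 = €480
  Mill3→Dover: 5 × €12 = €60
  Mill3→Lodi: 35 × €13 = €455
  Mill3→Provo: 40 × €4 = €160
Total cost = €1200.
So Mill2→Dover carries 120 sacks.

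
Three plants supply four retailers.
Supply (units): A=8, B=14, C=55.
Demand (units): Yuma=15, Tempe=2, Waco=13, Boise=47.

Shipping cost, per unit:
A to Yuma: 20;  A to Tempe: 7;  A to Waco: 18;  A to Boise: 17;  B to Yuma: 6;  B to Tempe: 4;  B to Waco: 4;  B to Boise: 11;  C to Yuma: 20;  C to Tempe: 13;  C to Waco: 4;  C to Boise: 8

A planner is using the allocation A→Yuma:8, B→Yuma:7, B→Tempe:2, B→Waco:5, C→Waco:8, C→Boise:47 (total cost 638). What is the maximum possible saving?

Current plan cost = 8·20 + 7·6 + 2·4 + 5·4 + 8·4 + 47·8 = 638.
Optimal plan:
  A to Yuma: 1 × 20 = 20
  A to Tempe: 2 × 7 = 14
  A to Boise: 5 × 17 = 85
  B to Yuma: 14 × 6 = 84
  C to Waco: 13 × 4 = 52
  C to Boise: 42 × 8 = 336
Optimal cost = 591.
Saving = 638 − 591 = 47.

47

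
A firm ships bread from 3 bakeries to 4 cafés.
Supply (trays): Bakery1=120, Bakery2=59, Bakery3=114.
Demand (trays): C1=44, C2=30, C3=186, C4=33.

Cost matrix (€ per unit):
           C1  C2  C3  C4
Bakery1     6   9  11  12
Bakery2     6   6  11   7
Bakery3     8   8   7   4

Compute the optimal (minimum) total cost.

One minimum-cost allocation:
  Bakery1 to C1: 44 × €6 = €264
  Bakery1 to C3: 76 × €11 = €836
  Bakery2 to C2: 30 × €6 = €180
  Bakery2 to C4: 29 × €7 = €203
  Bakery3 to C3: 110 × €7 = €770
  Bakery3 to C4: 4 × €4 = €16
Total = 264 + 836 + 180 + 203 + 770 + 16 = €2269.

2269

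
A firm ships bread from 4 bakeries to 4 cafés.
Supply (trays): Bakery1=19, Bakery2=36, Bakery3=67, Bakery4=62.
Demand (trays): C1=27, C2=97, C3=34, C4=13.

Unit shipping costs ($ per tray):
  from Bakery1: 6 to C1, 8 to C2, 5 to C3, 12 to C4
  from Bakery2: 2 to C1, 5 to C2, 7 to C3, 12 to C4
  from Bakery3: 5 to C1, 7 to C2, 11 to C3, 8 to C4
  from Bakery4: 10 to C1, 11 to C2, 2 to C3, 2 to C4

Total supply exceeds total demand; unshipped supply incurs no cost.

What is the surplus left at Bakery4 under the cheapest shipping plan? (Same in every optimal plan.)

13

Minimum-cost shipments:
  Bakery1–C2: 19 × $8 = $152
  Bakery2–C1: 27 × $2 = $54
  Bakery2–C2: 9 × $5 = $45
  Bakery3–C2: 67 × $7 = $469
  Bakery4–C2: 2 × $11 = $22
  Bakery4–C3: 34 × $2 = $68
  Bakery4–C4: 13 × $2 = $26
Total cost = $836.
Bakery4 ships 49 of its 62, leaving 13.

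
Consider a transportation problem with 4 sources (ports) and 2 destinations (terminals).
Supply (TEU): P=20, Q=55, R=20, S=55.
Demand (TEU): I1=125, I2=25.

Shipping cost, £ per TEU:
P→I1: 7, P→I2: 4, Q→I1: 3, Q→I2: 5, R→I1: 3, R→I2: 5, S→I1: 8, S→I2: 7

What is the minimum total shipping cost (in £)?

740

An optimal shipping plan:
  P->I2: 20 × £4 = £80
  Q->I1: 55 × £3 = £165
  R->I1: 20 × £3 = £60
  S->I1: 50 × £8 = £400
  S->I2: 5 × £7 = £35
Total = 80 + 165 + 60 + 400 + 35 = £740.
(Supply check: P ships 20; Q ships 55; R ships 20; S ships 55.)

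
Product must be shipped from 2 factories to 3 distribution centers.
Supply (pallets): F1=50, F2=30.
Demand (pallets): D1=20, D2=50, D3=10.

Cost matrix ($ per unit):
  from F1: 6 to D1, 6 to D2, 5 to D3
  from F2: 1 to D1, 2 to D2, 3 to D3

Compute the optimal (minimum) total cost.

330

One minimum-cost allocation:
  F1->D2: 40 × $6 = $240
  F1->D3: 10 × $5 = $50
  F2->D1: 20 × $1 = $20
  F2->D2: 10 × $2 = $20
Total = 240 + 50 + 20 + 20 = $330.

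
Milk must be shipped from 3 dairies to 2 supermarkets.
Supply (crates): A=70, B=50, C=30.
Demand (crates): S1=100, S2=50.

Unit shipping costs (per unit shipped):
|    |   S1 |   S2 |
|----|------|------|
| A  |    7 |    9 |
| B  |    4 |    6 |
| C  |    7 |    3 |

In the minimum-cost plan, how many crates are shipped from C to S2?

30

Solving gives:
  A→S1: 50 × 7 = 350
  A→S2: 20 × 9 = 180
  B→S1: 50 × 4 = 200
  C→S2: 30 × 3 = 90
Total cost = 820.
So C→S2 carries 30 crates.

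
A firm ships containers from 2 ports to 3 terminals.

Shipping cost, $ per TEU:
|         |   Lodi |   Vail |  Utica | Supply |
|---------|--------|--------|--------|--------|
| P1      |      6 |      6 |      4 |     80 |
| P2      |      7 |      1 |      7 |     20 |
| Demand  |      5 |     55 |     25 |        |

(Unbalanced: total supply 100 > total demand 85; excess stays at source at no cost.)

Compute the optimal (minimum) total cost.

360

A cheapest plan:
  P1→Lodi: 5 TEU
  P1→Vail: 35 TEU
  P1→Utica: 25 TEU
  P2→Vail: 20 TEU
Total cost = $360.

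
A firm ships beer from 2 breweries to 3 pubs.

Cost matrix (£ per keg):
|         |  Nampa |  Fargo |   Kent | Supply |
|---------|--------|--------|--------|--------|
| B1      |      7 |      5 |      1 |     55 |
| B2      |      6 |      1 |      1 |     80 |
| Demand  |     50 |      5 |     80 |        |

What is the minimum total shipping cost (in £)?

385

An optimal shipping plan:
  B1 to Kent: 55 × £1 = £55
  B2 to Nampa: 50 × £6 = £300
  B2 to Fargo: 5 × £1 = £5
  B2 to Kent: 25 × £1 = £25
Total = 55 + 300 + 5 + 25 = £385.
(Supply check: B1 ships 55; B2 ships 80.)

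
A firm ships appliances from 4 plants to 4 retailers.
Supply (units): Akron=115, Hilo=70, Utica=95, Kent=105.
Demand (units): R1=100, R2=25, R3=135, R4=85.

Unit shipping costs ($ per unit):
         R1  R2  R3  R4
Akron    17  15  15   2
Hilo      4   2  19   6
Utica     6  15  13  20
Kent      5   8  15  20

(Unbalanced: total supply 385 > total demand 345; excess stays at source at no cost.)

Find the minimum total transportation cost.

2510

One minimum-cost allocation:
  Akron->R4: 85 × $2 = $170
  Hilo->R1: 45 × $4 = $180
  Hilo->R2: 25 × $2 = $50
  Utica->R3: 95 × $13 = $1235
  Kent->R1: 55 × $5 = $275
  Kent->R3: 40 × $15 = $600
Total = 170 + 180 + 50 + 1235 + 275 + 600 = $2510.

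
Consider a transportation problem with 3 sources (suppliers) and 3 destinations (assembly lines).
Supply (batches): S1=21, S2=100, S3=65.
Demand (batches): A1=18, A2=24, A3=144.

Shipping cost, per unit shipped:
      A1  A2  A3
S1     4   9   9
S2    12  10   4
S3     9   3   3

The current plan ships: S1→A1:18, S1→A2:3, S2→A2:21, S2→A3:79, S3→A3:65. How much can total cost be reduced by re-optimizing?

126

Current plan cost = 18·4 + 3·9 + 21·10 + 79·4 + 65·3 = 820.
Optimal plan:
  S1→A1: 18 × 4 = 72
  S1→A3: 3 × 9 = 27
  S2→A3: 100 × 4 = 400
  S3→A2: 24 × 3 = 72
  S3→A3: 41 × 3 = 123
Optimal cost = 694.
Saving = 820 − 694 = 126.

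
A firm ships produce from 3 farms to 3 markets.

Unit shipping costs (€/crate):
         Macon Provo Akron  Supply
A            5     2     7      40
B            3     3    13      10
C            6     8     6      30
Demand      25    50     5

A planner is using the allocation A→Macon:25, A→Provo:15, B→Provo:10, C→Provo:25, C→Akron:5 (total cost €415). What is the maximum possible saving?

Current plan cost = 25·5 + 15·2 + 10·3 + 25·8 + 5·6 = €415.
Optimal plan:
  A–Provo: 40 × €2 = €80
  B–Provo: 10 × €3 = €30
  C–Macon: 25 × €6 = €150
  C–Akron: 5 × €6 = €30
Optimal cost = €290.
Saving = 415 − 290 = €125.

125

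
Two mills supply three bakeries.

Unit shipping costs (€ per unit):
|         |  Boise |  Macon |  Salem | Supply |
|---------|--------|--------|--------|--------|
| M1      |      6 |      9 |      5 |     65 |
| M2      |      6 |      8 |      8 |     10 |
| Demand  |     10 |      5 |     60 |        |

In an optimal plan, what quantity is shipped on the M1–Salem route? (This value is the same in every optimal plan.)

The minimum-cost plan:
  M1→Boise: 5 × €6 = €30
  M1→Salem: 60 × €5 = €300
  M2→Boise: 5 × €6 = €30
  M2→Macon: 5 × €8 = €40
Total cost = €400.
So M1→Salem carries 60 sacks.

60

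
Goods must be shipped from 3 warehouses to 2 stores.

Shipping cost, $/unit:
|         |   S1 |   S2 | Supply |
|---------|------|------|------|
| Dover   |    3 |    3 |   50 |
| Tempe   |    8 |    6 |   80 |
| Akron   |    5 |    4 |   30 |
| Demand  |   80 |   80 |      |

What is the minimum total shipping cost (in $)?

780

An optimal shipping plan:
  Dover to S1: 50 × $3 = $150
  Tempe to S2: 80 × $6 = $480
  Akron to S1: 30 × $5 = $150
Total = 150 + 480 + 150 = $780.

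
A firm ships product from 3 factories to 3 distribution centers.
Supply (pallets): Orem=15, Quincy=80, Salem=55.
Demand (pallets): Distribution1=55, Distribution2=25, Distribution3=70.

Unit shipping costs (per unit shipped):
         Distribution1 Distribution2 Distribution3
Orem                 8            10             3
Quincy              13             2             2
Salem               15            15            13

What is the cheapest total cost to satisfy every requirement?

One minimum-cost allocation:
  Orem→Distribution3: 15 × 3 = 45
  Quincy→Distribution2: 25 × 2 = 50
  Quincy→Distribution3: 55 × 2 = 110
  Salem→Distribution1: 55 × 15 = 825
Total = 45 + 50 + 110 + 825 = 1030.

1030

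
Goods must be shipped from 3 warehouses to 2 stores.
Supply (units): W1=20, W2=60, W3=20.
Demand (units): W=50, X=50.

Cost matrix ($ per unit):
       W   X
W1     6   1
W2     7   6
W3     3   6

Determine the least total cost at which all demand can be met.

Optimal allocation:
  W1 to X: 20 × $1 = $20
  W2 to W: 30 × $7 = $210
  W2 to X: 30 × $6 = $180
  W3 to W: 20 × $3 = $60
Total = 20 + 210 + 180 + 60 = $470.
(Supply check: W1 ships 20; W2 ships 60; W3 ships 20.)

470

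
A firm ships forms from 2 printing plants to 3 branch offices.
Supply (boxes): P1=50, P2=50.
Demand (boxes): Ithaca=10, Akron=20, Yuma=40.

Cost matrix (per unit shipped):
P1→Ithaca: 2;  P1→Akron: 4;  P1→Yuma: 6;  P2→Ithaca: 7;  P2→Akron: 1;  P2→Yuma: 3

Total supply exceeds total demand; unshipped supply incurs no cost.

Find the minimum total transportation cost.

An optimal shipping plan:
  P1->Ithaca: 10 × 2 = 20
  P1->Akron: 10 × 4 = 40
  P2->Akron: 10 × 1 = 10
  P2->Yuma: 40 × 3 = 120
Total = 20 + 40 + 10 + 120 = 190.

190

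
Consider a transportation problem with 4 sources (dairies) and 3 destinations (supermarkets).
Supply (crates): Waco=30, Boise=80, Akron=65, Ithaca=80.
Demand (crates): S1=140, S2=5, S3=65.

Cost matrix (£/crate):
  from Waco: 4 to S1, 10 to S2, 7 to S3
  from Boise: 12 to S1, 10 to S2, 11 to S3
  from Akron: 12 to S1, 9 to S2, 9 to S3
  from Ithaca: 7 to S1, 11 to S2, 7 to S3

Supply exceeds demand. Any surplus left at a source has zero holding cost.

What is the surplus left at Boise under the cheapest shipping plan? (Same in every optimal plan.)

45

Minimum-cost shipments:
  Waco to S1: 30 × £4 = £120
  Boise to S1: 30 × £12 = £360
  Boise to S2: 5 × £10 = £50
  Akron to S3: 65 × £9 = £585
  Ithaca to S1: 80 × £7 = £560
Total cost = £1675.
Boise ships 35 of its 80, leaving 45.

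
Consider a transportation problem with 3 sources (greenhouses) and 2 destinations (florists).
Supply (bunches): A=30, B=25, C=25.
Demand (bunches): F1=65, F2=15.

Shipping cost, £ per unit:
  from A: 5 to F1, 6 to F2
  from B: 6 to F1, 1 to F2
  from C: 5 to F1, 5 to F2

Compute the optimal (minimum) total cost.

An optimal shipping plan:
  A->F1: 30 × £5 = £150
  B->F1: 10 × £6 = £60
  B->F2: 15 × £1 = £15
  C->F1: 25 × £5 = £125
Total = 150 + 60 + 15 + 125 = £350.

350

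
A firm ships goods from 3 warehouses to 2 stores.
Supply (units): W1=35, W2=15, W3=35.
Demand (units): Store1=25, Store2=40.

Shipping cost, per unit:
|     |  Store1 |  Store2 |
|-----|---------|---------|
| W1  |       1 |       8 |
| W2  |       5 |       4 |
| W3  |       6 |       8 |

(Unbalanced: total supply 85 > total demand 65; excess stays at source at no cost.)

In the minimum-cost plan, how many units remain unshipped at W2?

An optimal plan:
  W1–Store1: 25 units
  W1–Store2: 10 units
  W2–Store2: 15 units
  W3–Store2: 15 units
Total cost = 285.
W2 ships 15 of its 15, leaving 0.

0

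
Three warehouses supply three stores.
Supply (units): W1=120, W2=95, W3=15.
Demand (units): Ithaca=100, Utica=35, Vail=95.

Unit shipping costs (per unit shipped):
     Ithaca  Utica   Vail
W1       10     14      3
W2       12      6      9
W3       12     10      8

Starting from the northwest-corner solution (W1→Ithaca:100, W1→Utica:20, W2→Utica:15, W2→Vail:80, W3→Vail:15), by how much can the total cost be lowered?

565

Current plan cost = 100·10 + 20·14 + 15·6 + 80·9 + 15·8 = 2210.
Optimal plan:
  W1→Ithaca: 25 units
  W1→Vail: 95 units
  W2→Ithaca: 60 units
  W2→Utica: 35 units
  W3→Ithaca: 15 units
Optimal cost = 1645.
Saving = 2210 − 1645 = 565.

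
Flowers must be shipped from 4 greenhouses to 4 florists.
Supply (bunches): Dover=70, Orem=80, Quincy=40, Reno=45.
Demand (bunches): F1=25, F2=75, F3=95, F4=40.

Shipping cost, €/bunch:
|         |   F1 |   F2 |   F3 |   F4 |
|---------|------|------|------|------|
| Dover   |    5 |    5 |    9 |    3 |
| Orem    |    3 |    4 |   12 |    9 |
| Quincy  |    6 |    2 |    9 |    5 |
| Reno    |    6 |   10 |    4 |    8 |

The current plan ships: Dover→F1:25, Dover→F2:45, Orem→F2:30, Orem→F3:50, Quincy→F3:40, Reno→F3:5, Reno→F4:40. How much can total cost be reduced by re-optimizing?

685

Current plan cost = 25·5 + 45·5 + 30·4 + 50·12 + 40·9 + 5·4 + 40·8 = €1770.
Optimal plan:
  Dover–F3: 30 × €9 = €270
  Dover–F4: 40 × €3 = €120
  Orem–F1: 25 × €3 = €75
  Orem–F2: 55 × €4 = €220
  Quincy–F2: 20 × €2 = €40
  Quincy–F3: 20 × €9 = €180
  Reno–F3: 45 × €4 = €180
Optimal cost = €1085.
Saving = 1770 − 1085 = €685.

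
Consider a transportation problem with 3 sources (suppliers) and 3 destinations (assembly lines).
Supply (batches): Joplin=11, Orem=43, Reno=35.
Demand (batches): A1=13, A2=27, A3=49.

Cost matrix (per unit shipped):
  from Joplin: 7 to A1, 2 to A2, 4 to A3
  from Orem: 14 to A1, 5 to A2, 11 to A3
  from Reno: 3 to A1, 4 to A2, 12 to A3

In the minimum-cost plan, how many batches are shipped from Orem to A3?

The minimum-cost plan:
  Joplin->A3: 11 × 4 = 44
  Orem->A2: 5 × 5 = 25
  Orem->A3: 38 × 11 = 418
  Reno->A1: 13 × 3 = 39
  Reno->A2: 22 × 4 = 88
Total cost = 614.
So Orem→A3 carries 38 batches.

38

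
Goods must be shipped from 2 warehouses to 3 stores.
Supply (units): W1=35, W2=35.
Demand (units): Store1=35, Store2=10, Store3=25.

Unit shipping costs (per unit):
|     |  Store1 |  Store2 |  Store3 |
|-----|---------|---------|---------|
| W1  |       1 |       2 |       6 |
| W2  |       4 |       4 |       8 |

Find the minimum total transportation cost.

An optimal shipping plan:
  W1 to Store1: 35 × 1 = 35
  W2 to Store2: 10 × 4 = 40
  W2 to Store3: 25 × 8 = 200
Total = 35 + 40 + 200 = 275.

275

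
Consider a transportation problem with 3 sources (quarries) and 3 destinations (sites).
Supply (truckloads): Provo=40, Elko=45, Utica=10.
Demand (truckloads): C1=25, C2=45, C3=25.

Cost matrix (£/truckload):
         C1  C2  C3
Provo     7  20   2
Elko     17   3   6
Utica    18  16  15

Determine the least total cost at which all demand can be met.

A cheapest plan:
  Provo→C1: 15 × £7 = £105
  Provo→C3: 25 × £2 = £50
  Elko→C2: 45 × £3 = £135
  Utica→C1: 10 × £18 = £180
Total = 105 + 50 + 135 + 180 = £470.
(Supply check: Provo ships 40; Elko ships 45; Utica ships 10.)

470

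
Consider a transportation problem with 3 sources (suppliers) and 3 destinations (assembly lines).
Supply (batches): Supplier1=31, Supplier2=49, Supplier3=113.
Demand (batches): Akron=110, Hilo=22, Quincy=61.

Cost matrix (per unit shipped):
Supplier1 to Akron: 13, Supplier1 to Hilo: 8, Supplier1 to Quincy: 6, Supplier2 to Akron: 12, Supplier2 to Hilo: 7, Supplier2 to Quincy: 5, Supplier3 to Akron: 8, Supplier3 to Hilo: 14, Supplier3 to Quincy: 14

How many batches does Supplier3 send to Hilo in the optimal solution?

Solving gives:
  Supplier1→Hilo: 19 batches
  Supplier1→Quincy: 12 batches
  Supplier2→Quincy: 49 batches
  Supplier3→Akron: 110 batches
  Supplier3→Hilo: 3 batches
Total cost = 1391.
So Supplier3→Hilo carries 3 batches.

3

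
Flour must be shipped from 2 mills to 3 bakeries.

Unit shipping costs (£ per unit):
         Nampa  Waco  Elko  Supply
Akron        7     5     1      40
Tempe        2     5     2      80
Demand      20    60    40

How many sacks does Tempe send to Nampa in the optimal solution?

20

Solving gives:
  Akron->Elko: 40 × £1 = £40
  Tempe->Nampa: 20 × £2 = £40
  Tempe->Waco: 60 × £5 = £300
Total cost = £380.
So Tempe→Nampa carries 20 sacks.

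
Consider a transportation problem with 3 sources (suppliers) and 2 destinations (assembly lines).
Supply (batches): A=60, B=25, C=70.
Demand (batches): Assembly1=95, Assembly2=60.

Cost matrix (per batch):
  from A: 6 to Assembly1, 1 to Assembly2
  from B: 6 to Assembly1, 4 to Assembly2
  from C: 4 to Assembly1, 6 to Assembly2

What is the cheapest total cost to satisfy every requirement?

490

Optimal allocation:
  A→Assembly2: 60 × 1 = 60
  B→Assembly1: 25 × 6 = 150
  C→Assembly1: 70 × 4 = 280
Total = 60 + 150 + 280 = 490.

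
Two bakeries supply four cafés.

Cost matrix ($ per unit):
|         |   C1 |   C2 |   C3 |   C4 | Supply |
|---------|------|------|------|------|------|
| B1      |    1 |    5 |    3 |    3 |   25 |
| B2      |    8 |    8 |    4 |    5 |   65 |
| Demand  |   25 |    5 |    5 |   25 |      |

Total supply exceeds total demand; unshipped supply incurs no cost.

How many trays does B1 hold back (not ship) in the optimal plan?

0

An optimal plan:
  B1–C1: 25 × $1 = $25
  B2–C2: 5 × $8 = $40
  B2–C3: 5 × $4 = $20
  B2–C4: 25 × $5 = $125
Total cost = $210.
B1 ships 25 of its 25, leaving 0.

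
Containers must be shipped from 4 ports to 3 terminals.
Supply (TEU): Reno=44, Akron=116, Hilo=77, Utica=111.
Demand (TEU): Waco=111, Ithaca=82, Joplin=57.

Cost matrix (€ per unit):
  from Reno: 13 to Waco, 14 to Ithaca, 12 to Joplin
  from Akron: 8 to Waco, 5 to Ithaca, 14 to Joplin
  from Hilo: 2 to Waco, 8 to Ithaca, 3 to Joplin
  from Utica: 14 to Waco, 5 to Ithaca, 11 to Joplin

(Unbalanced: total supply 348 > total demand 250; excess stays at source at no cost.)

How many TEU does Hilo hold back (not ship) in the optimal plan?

0

Minimum-cost shipments:
  Akron–Waco: 91 TEU
  Hilo–Waco: 20 TEU
  Hilo–Joplin: 57 TEU
  Utica–Ithaca: 82 TEU
Total cost = €1349.
Hilo ships 77 of its 77, leaving 0.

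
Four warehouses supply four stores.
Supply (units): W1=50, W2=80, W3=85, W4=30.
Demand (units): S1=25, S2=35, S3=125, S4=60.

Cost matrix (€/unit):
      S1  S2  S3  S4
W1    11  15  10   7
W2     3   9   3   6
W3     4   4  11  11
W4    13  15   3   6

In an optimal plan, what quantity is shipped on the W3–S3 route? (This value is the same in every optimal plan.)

15

The minimum-cost plan:
  W1→S4: 50 × €7 = €350
  W2→S3: 80 × €3 = €240
  W3→S1: 25 × €4 = €100
  W3→S2: 35 × €4 = €140
  W3→S3: 15 × €11 = €165
  W3→S4: 10 × €11 = €110
  W4→S3: 30 × €3 = €90
Total cost = €1195.
So W3→S3 carries 15 units.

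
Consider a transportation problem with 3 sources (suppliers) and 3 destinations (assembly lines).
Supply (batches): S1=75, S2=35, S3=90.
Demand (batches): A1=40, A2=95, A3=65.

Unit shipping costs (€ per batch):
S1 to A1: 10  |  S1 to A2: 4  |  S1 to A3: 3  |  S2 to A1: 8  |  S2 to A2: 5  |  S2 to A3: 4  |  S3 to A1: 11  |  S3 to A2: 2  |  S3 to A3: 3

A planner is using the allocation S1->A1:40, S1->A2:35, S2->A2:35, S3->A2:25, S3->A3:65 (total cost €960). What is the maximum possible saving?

235

Current plan cost = 40·10 + 35·4 + 35·5 + 25·2 + 65·3 = €960.
Optimal plan:
  S1->A1: 5 × €10 = €50
  S1->A2: 5 × €4 = €20
  S1->A3: 65 × €3 = €195
  S2->A1: 35 × €8 = €280
  S3->A2: 90 × €2 = €180
Optimal cost = €725.
Saving = 960 − 725 = €235.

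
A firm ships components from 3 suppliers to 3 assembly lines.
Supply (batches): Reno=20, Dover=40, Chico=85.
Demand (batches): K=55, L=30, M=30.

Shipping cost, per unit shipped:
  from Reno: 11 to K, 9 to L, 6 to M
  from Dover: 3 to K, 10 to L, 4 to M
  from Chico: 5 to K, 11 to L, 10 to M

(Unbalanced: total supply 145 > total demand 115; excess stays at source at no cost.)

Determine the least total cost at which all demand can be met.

665

A cheapest plan:
  Reno–L: 20 × 9 = 180
  Dover–K: 10 × 3 = 30
  Dover–M: 30 × 4 = 120
  Chico–K: 45 × 5 = 225
  Chico–L: 10 × 11 = 110
Total = 180 + 30 + 120 + 225 + 110 = 665.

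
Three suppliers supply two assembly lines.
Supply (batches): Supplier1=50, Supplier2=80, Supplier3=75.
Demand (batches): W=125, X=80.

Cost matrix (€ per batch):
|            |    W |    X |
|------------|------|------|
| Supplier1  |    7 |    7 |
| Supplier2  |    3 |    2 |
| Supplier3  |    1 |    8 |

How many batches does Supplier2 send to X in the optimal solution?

The minimum-cost plan:
  Supplier1->W: 50 × €7 = €350
  Supplier2->X: 80 × €2 = €160
  Supplier3->W: 75 × €1 = €75
Total cost = €585.
So Supplier2→X carries 80 batches.

80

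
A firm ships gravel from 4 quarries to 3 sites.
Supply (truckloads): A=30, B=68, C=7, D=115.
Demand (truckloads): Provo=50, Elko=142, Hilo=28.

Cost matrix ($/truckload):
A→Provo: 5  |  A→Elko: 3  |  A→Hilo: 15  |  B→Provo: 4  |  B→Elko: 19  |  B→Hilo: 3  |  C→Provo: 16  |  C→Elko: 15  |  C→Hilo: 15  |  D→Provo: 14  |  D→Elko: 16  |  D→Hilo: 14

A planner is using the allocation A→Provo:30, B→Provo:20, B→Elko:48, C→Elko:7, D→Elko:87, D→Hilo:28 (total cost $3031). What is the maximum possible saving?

772

Current plan cost = 30·5 + 20·4 + 48·19 + 7·15 + 87·16 + 28·14 = $3031.
Optimal plan:
  A to Elko: 30 × $3 = $90
  B to Provo: 40 × $4 = $160
  B to Hilo: 28 × $3 = $84
  C to Elko: 7 × $15 = $105
  D to Provo: 10 × $14 = $140
  D to Elko: 105 × $16 = $1680
Optimal cost = $2259.
Saving = 3031 − 2259 = $772.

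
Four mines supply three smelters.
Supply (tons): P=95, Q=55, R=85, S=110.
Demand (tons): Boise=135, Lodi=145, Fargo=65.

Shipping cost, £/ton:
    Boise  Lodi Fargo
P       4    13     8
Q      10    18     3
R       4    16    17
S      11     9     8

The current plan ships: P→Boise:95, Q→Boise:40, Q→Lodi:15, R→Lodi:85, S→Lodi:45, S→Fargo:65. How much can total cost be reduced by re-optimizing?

1105

Current plan cost = 95·4 + 40·10 + 15·18 + 85·16 + 45·9 + 65·8 = £3335.
Optimal plan:
  P->Boise: 50 × £4 = £200
  P->Lodi: 35 × £13 = £455
  P->Fargo: 10 × £8 = £80
  Q->Fargo: 55 × £3 = £165
  R->Boise: 85 × £4 = £340
  S->Lodi: 110 × £9 = £990
Optimal cost = £2230.
Saving = 3335 − 2230 = £1105.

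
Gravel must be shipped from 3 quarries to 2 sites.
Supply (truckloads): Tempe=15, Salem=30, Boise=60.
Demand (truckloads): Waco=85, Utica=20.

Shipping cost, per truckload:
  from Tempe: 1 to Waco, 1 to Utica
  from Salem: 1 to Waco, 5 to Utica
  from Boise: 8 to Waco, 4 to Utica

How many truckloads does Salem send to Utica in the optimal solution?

The minimum-cost plan:
  Tempe to Waco: 15 × 1 = 15
  Salem to Waco: 30 × 1 = 30
  Boise to Waco: 40 × 8 = 320
  Boise to Utica: 20 × 4 = 80
Total cost = 445.
The route Salem→Utica is not used.

0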